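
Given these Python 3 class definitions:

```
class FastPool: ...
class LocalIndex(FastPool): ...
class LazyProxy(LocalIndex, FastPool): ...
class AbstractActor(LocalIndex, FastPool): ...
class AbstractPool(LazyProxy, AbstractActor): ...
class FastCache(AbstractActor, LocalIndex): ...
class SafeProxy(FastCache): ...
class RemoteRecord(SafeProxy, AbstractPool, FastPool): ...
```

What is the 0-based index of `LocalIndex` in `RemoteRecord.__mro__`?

6

L[RemoteRecord] = RemoteRecord + merge(L[SafeProxy], L[AbstractPool], L[FastPool], [SafeProxy AbstractPool FastPool])
  take SafeProxy:  [SafeProxy FastCache AbstractActor LocalIndex FastPool object] + [AbstractPool LazyProxy AbstractActor LocalIndex FastPool object] + [FastPool object] + [SafeProxy AbstractPool FastPool]
  take FastCache:  [FastCache AbstractActor LocalIndex FastPool object] + [AbstractPool LazyProxy AbstractActor LocalIndex FastPool object] + [FastPool object] + [AbstractPool FastPool]
  take AbstractPool:  [AbstractActor LocalIndex FastPool object] + [AbstractPool LazyProxy AbstractActor LocalIndex FastPool object] + [FastPool object] + [AbstractPool FastPool]
  take LazyProxy:  [AbstractActor LocalIndex FastPool object] + [LazyProxy AbstractActor LocalIndex FastPool object] + [FastPool object] + [FastPool]
  take AbstractActor:  [AbstractActor LocalIndex FastPool object] + [AbstractActor LocalIndex FastPool object] + [FastPool object] + [FastPool]
  take LocalIndex:  [LocalIndex FastPool object] + [LocalIndex FastPool object] + [FastPool object] + [FastPool]
  take FastPool:  [FastPool object] + [FastPool object] + [FastPool object] + [FastPool]
  take object:  [object] + [object] + [object]
MRO: RemoteRecord SafeProxy FastCache AbstractPool LazyProxy AbstractActor LocalIndex FastPool object
LocalIndex sits at index 6.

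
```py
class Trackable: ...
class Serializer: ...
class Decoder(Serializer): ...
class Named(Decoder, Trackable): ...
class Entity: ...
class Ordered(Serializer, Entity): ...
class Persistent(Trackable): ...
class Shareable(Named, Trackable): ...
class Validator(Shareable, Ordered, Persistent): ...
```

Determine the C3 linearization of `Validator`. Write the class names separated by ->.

L[Validator] = Validator + merge(L[Shareable], L[Ordered], L[Persistent], [Shareable Ordered Persistent])
  take Shareable:  [Shareable Named Decoder Serializer Trackable object] + [Ordered Serializer Entity object] + [Persistent Trackable object] + [Shareable Ordered Persistent]
  take Named:  [Named Decoder Serializer Trackable object] + [Ordered Serializer Entity object] + [Persistent Trackable object] + [Ordered Persistent]
  take Decoder:  [Decoder Serializer Trackable object] + [Ordered Serializer Entity object] + [Persistent Trackable object] + [Ordered Persistent]
  take Ordered:  [Serializer Trackable object] + [Ordered Serializer Entity object] + [Persistent Trackable object] + [Ordered Persistent]
  take Serializer:  [Serializer Trackable object] + [Serializer Entity object] + [Persistent Trackable object] + [Persistent]
  take Entity:  [Trackable object] + [Entity object] + [Persistent Trackable object] + [Persistent]
  take Persistent:  [Trackable object] + [object] + [Persistent Trackable object] + [Persistent]
  take Trackable:  [Trackable object] + [object] + [Trackable object]
  take object:  [object] + [object] + [object]

Validator -> Shareable -> Named -> Decoder -> Ordered -> Serializer -> Entity -> Persistent -> Trackable -> object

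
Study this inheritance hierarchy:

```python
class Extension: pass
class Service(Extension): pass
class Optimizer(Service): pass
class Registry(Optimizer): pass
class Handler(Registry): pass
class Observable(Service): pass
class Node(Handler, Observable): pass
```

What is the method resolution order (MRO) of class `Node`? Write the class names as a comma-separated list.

L[Node] = Node + merge(L[Handler], L[Observable], [Handler Observable])
  take Handler:  [Handler Registry Optimizer Service Extension object] + [Observable Service Extension object] + [Handler Observable]
  take Registry:  [Registry Optimizer Service Extension object] + [Observable Service Extension object] + [Observable]
  take Optimizer:  [Optimizer Service Extension object] + [Observable Service Extension object] + [Observable]
  take Observable:  [Service Extension object] + [Observable Service Extension object] + [Observable]
  take Service:  [Service Extension object] + [Service Extension object]
  take Extension:  [Extension object] + [Extension object]
  take object:  [object] + [object]

Node, Handler, Registry, Optimizer, Observable, Service, Extension, object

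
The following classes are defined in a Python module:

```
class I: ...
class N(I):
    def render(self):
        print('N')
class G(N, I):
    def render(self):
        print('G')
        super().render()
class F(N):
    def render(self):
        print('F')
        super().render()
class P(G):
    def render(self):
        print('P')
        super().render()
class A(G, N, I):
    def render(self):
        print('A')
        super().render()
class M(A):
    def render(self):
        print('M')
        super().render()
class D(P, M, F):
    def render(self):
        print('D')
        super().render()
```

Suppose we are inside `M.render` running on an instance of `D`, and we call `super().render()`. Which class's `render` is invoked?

L[D] = D + merge(L[P], L[M], L[F], [P M F])
  take P:  [P G N I object] + [M A G N I object] + [F N I object] + [P M F]
  take M:  [G N I object] + [M A G N I object] + [F N I object] + [M F]
  take A:  [G N I object] + [A G N I object] + [F N I object] + [F]
  take G:  [G N I object] + [G N I object] + [F N I object] + [F]
  take F:  [N I object] + [N I object] + [F N I object] + [F]
  take N:  [N I object] + [N I object] + [N I object]
  take I:  [I object] + [I object] + [I object]
  take object:  [object] + [object] + [object]
MRO: D P M A G F N I object
super() in M.render on a D instance goes to the class after M in D's MRO: A.

A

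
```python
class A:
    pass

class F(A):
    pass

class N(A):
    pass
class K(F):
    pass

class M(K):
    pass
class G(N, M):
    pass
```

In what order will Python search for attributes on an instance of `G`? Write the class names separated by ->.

L[G] = G + merge(L[N], L[M], [N M])
  take N:  [N A object] + [M K F A object] + [N M]
  take M:  [A object] + [M K F A object] + [M]
  take K:  [A object] + [K F A object]
  take F:  [A object] + [F A object]
  take A:  [A object] + [A object]
  take object:  [object] + [object]

G -> N -> M -> K -> F -> A -> object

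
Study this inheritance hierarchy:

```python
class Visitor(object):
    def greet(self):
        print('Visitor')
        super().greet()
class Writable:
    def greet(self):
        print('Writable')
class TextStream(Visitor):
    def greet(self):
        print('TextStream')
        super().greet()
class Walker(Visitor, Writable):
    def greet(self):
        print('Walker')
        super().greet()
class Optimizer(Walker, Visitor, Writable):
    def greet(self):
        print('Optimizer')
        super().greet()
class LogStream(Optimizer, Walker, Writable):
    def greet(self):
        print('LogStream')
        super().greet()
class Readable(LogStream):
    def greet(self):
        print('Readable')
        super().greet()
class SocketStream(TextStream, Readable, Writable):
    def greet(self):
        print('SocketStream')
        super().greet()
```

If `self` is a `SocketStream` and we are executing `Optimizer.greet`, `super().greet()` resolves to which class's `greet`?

L[SocketStream] = SocketStream + merge(L[TextStream], L[Readable], L[Writable], [TextStream Readable Writable])
  take TextStream:  [TextStream Visitor object] + [Readable LogStream Optimizer Walker Visitor Writable object] + [Writable object] + [TextStream Readable Writable]
  take Readable:  [Visitor object] + [Readable LogStream Optimizer Walker Visitor Writable object] + [Writable object] + [Readable Writable]
  take LogStream:  [Visitor object] + [LogStream Optimizer Walker Visitor Writable object] + [Writable object] + [Writable]
  take Optimizer:  [Visitor object] + [Optimizer Walker Visitor Writable object] + [Writable object] + [Writable]
  take Walker:  [Visitor object] + [Walker Visitor Writable object] + [Writable object] + [Writable]
  take Visitor:  [Visitor object] + [Visitor Writable object] + [Writable object] + [Writable]
  take Writable:  [object] + [Writable object] + [Writable object] + [Writable]
  take object:  [object] + [object] + [object]
MRO: SocketStream TextStream Readable LogStream Optimizer Walker Visitor Writable object
super() in Optimizer.greet on a SocketStream instance goes to the class after Optimizer in SocketStream's MRO: Walker.

Walker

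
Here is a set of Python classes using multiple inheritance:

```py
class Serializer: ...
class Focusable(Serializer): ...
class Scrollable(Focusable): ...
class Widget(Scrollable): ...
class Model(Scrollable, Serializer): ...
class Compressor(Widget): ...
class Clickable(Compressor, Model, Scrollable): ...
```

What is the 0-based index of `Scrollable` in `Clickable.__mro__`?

4

L[Clickable] = Clickable + merge(L[Compressor], L[Model], L[Scrollable], [Compressor Model Scrollable])
  take Compressor:  [Compressor Widget Scrollable Focusable Serializer object] + [Model Scrollable Focusable Serializer object] + [Scrollable Focusable Serializer object] + [Compressor Model Scrollable]
  take Widget:  [Widget Scrollable Focusable Serializer object] + [Model Scrollable Focusable Serializer object] + [Scrollable Focusable Serializer object] + [Model Scrollable]
  take Model:  [Scrollable Focusable Serializer object] + [Model Scrollable Focusable Serializer object] + [Scrollable Focusable Serializer object] + [Model Scrollable]
  take Scrollable:  [Scrollable Focusable Serializer object] + [Scrollable Focusable Serializer object] + [Scrollable Focusable Serializer object] + [Scrollable]
  take Focusable:  [Focusable Serializer object] + [Focusable Serializer object] + [Focusable Serializer object]
  take Serializer:  [Serializer object] + [Serializer object] + [Serializer object]
  take object:  [object] + [object] + [object]
MRO: Clickable Compressor Widget Model Scrollable Focusable Serializer object
Scrollable sits at index 4.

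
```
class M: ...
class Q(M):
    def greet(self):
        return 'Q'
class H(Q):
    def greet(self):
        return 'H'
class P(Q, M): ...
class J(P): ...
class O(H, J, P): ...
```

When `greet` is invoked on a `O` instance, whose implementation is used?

H

L[O] = O + merge(L[H], L[J], L[P], [H J P])
  take H:  [H Q M object] + [J P Q M object] + [P Q M object] + [H J P]
  take J:  [Q M object] + [J P Q M object] + [P Q M object] + [J P]
  take P:  [Q M object] + [P Q M object] + [P Q M object] + [P]
  take Q:  [Q M object] + [Q M object] + [Q M object]
  take M:  [M object] + [M object] + [M object]
  take object:  [object] + [object] + [object]
MRO: O H J P Q M object
greet is defined in: H, Q. First along the MRO is H.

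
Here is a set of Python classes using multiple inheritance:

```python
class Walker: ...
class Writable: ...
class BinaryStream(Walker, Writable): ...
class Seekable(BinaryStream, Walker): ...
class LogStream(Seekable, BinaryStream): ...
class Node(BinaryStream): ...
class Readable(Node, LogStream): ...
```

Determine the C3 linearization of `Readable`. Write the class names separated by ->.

Readable -> Node -> LogStream -> Seekable -> BinaryStream -> Walker -> Writable -> object

L[Readable] = Readable + merge(L[Node], L[LogStream], [Node LogStream])
  take Node:  [Node BinaryStream Walker Writable object] + [LogStream Seekable BinaryStream Walker Writable object] + [Node LogStream]
  take LogStream:  [BinaryStream Walker Writable object] + [LogStream Seekable BinaryStream Walker Writable object] + [LogStream]
  take Seekable:  [BinaryStream Walker Writable object] + [Seekable BinaryStream Walker Writable object]
  take BinaryStream:  [BinaryStream Walker Writable object] + [BinaryStream Walker Writable object]
  take Walker:  [Walker Writable object] + [Walker Writable object]
  take Writable:  [Writable object] + [Writable object]
  take object:  [object] + [object]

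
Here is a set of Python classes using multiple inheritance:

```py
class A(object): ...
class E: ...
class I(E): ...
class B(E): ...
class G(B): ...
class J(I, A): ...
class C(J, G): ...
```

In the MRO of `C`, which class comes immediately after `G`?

L[C] = C + merge(L[J], L[G], [J G])
  take J:  [J I E A object] + [G B E object] + [J G]
  take I:  [I E A object] + [G B E object] + [G]
  take G:  [E A object] + [G B E object] + [G]
  take B:  [E A object] + [B E object]
  take E:  [E A object] + [E object]
  take A:  [A object] + [object]
  take object:  [object] + [object]
MRO: C J I G B E A object
G is at position 3; next is B.

B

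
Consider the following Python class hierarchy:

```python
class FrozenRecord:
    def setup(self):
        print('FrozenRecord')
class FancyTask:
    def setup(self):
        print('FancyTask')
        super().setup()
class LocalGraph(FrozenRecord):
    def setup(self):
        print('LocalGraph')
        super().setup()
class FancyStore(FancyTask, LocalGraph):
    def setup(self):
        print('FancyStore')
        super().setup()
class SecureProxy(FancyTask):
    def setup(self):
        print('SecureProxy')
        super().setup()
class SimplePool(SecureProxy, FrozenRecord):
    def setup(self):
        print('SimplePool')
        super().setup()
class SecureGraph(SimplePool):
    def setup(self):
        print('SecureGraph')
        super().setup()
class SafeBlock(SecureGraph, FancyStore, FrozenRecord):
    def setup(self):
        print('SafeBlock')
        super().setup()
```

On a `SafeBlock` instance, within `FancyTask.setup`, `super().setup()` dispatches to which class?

LocalGraph

L[SafeBlock] = SafeBlock + merge(L[SecureGraph], L[FancyStore], L[FrozenRecord], [SecureGraph FancyStore FrozenRecord])
  take SecureGraph:  [SecureGraph SimplePool SecureProxy FancyTask FrozenRecord object] + [FancyStore FancyTask LocalGraph FrozenRecord object] + [FrozenRecord object] + [SecureGraph FancyStore FrozenRecord]
  take SimplePool:  [SimplePool SecureProxy FancyTask FrozenRecord object] + [FancyStore FancyTask LocalGraph FrozenRecord object] + [FrozenRecord object] + [FancyStore FrozenRecord]
  take SecureProxy:  [SecureProxy FancyTask FrozenRecord object] + [FancyStore FancyTask LocalGraph FrozenRecord object] + [FrozenRecord object] + [FancyStore FrozenRecord]
  take FancyStore:  [FancyTask FrozenRecord object] + [FancyStore FancyTask LocalGraph FrozenRecord object] + [FrozenRecord object] + [FancyStore FrozenRecord]
  take FancyTask:  [FancyTask FrozenRecord object] + [FancyTask LocalGraph FrozenRecord object] + [FrozenRecord object] + [FrozenRecord]
  take LocalGraph:  [FrozenRecord object] + [LocalGraph FrozenRecord object] + [FrozenRecord object] + [FrozenRecord]
  take FrozenRecord:  [FrozenRecord object] + [FrozenRecord object] + [FrozenRecord object] + [FrozenRecord]
  take object:  [object] + [object] + [object]
MRO: SafeBlock SecureGraph SimplePool SecureProxy FancyStore FancyTask LocalGraph FrozenRecord object
super() in FancyTask.setup on a SafeBlock instance goes to the class after FancyTask in SafeBlock's MRO: LocalGraph.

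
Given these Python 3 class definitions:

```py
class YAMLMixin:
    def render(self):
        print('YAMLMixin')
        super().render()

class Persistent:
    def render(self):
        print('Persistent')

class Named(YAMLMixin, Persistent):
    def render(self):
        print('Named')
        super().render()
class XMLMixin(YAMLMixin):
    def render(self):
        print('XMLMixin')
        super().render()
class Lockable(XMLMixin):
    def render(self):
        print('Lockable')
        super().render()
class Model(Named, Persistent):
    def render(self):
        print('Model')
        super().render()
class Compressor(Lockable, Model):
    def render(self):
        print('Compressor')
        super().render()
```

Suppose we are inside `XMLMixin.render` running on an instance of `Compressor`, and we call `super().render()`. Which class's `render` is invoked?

Model

L[Compressor] = Compressor + merge(L[Lockable], L[Model], [Lockable Model])
  take Lockable:  [Lockable XMLMixin YAMLMixin object] + [Model Named YAMLMixin Persistent object] + [Lockable Model]
  take XMLMixin:  [XMLMixin YAMLMixin object] + [Model Named YAMLMixin Persistent object] + [Model]
  take Model:  [YAMLMixin object] + [Model Named YAMLMixin Persistent object] + [Model]
  take Named:  [YAMLMixin object] + [Named YAMLMixin Persistent object]
  take YAMLMixin:  [YAMLMixin object] + [YAMLMixin Persistent object]
  take Persistent:  [object] + [Persistent object]
  take object:  [object] + [object]
MRO: Compressor Lockable XMLMixin Model Named YAMLMixin Persistent object
super() in XMLMixin.render on a Compressor instance goes to the class after XMLMixin in Compressor's MRO: Model.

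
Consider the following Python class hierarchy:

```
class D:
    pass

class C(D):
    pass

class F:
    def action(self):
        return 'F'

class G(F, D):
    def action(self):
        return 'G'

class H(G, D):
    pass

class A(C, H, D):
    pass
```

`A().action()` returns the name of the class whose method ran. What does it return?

G

L[A] = A + merge(L[C], L[H], L[D], [C H D])
  take C:  [C D object] + [H G F D object] + [D object] + [C H D]
  take H:  [D object] + [H G F D object] + [D object] + [H D]
  take G:  [D object] + [G F D object] + [D object] + [D]
  take F:  [D object] + [F D object] + [D object] + [D]
  take D:  [D object] + [D object] + [D object] + [D]
  take object:  [object] + [object] + [object]
MRO: A C H G F D object
action is defined in: F, G. First along the MRO is G.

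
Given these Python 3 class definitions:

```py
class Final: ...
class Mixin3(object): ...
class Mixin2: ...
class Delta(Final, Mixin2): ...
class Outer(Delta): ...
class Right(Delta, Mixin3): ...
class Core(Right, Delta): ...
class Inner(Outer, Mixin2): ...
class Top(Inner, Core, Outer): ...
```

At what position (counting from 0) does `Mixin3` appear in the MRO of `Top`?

8

L[Top] = Top + merge(L[Inner], L[Core], L[Outer], [Inner Core Outer])
  take Inner:  [Inner Outer Delta Final Mixin2 object] + [Core Right Delta Final Mixin2 Mixin3 object] + [Outer Delta Final Mixin2 object] + [Inner Core Outer]
  take Core:  [Outer Delta Final Mixin2 object] + [Core Right Delta Final Mixin2 Mixin3 object] + [Outer Delta Final Mixin2 object] + [Core Outer]
  take Outer:  [Outer Delta Final Mixin2 object] + [Right Delta Final Mixin2 Mixin3 object] + [Outer Delta Final Mixin2 object] + [Outer]
  take Right:  [Delta Final Mixin2 object] + [Right Delta Final Mixin2 Mixin3 object] + [Delta Final Mixin2 object]
  take Delta:  [Delta Final Mixin2 object] + [Delta Final Mixin2 Mixin3 object] + [Delta Final Mixin2 object]
  take Final:  [Final Mixin2 object] + [Final Mixin2 Mixin3 object] + [Final Mixin2 object]
  take Mixin2:  [Mixin2 object] + [Mixin2 Mixin3 object] + [Mixin2 object]
  take Mixin3:  [object] + [Mixin3 object] + [object]
  take object:  [object] + [object] + [object]
MRO: Top Inner Core Outer Right Delta Final Mixin2 Mixin3 object
Mixin3 sits at index 8.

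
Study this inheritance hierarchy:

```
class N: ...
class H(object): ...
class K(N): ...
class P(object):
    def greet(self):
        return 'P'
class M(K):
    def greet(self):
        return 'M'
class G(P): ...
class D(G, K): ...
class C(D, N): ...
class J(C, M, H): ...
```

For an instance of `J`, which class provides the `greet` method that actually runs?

L[J] = J + merge(L[C], L[M], L[H], [C M H])
  take C:  [C D G P K N object] + [M K N object] + [H object] + [C M H]
  take D:  [D G P K N object] + [M K N object] + [H object] + [M H]
  take G:  [G P K N object] + [M K N object] + [H object] + [M H]
  take P:  [P K N object] + [M K N object] + [H object] + [M H]
  take M:  [K N object] + [M K N object] + [H object] + [M H]
  take K:  [K N object] + [K N object] + [H object] + [H]
  take N:  [N object] + [N object] + [H object] + [H]
  take H:  [object] + [object] + [H object] + [H]
  take object:  [object] + [object] + [object]
MRO: J C D G P M K N H object
greet is defined in: M, P. First along the MRO is P.

P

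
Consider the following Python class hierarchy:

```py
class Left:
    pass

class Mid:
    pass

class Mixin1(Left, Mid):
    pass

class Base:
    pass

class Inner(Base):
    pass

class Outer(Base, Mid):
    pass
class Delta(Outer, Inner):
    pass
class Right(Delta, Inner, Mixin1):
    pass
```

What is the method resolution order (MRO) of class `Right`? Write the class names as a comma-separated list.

L[Right] = Right + merge(L[Delta], L[Inner], L[Mixin1], [Delta Inner Mixin1])
  take Delta:  [Delta Outer Inner Base Mid object] + [Inner Base object] + [Mixin1 Left Mid object] + [Delta Inner Mixin1]
  take Outer:  [Outer Inner Base Mid object] + [Inner Base object] + [Mixin1 Left Mid object] + [Inner Mixin1]
  take Inner:  [Inner Base Mid object] + [Inner Base object] + [Mixin1 Left Mid object] + [Inner Mixin1]
  take Base:  [Base Mid object] + [Base object] + [Mixin1 Left Mid object] + [Mixin1]
  take Mixin1:  [Mid object] + [object] + [Mixin1 Left Mid object] + [Mixin1]
  take Left:  [Mid object] + [object] + [Left Mid object]
  take Mid:  [Mid object] + [object] + [Mid object]
  take object:  [object] + [object] + [object]

Right, Delta, Outer, Inner, Base, Mixin1, Left, Mid, object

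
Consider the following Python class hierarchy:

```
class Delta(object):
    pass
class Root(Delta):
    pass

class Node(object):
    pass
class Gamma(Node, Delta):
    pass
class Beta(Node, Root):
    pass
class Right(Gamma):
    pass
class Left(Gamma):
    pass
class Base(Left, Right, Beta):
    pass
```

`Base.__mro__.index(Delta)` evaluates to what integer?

L[Base] = Base + merge(L[Left], L[Right], L[Beta], [Left Right Beta])
  take Left:  [Left Gamma Node Delta object] + [Right Gamma Node Delta object] + [Beta Node Root Delta object] + [Left Right Beta]
  take Right:  [Gamma Node Delta object] + [Right Gamma Node Delta object] + [Beta Node Root Delta object] + [Right Beta]
  take Gamma:  [Gamma Node Delta object] + [Gamma Node Delta object] + [Beta Node Root Delta object] + [Beta]
  take Beta:  [Node Delta object] + [Node Delta object] + [Beta Node Root Delta object] + [Beta]
  take Node:  [Node Delta object] + [Node Delta object] + [Node Root Delta object]
  take Root:  [Delta object] + [Delta object] + [Root Delta object]
  take Delta:  [Delta object] + [Delta object] + [Delta object]
  take object:  [object] + [object] + [object]
MRO: Base Left Right Gamma Beta Node Root Delta object
Delta sits at index 7.

7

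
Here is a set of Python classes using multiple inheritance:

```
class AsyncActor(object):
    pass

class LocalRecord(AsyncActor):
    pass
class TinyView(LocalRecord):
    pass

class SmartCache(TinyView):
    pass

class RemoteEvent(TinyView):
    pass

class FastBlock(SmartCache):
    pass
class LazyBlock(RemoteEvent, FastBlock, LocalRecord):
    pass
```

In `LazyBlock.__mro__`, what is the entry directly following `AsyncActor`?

object

L[LazyBlock] = LazyBlock + merge(L[RemoteEvent], L[FastBlock], L[LocalRecord], [RemoteEvent FastBlock LocalRecord])
  take RemoteEvent:  [RemoteEvent TinyView LocalRecord AsyncActor object] + [FastBlock SmartCache TinyView LocalRecord AsyncActor object] + [LocalRecord AsyncActor object] + [RemoteEvent FastBlock LocalRecord]
  take FastBlock:  [TinyView LocalRecord AsyncActor object] + [FastBlock SmartCache TinyView LocalRecord AsyncActor object] + [LocalRecord AsyncActor object] + [FastBlock LocalRecord]
  take SmartCache:  [TinyView LocalRecord AsyncActor object] + [SmartCache TinyView LocalRecord AsyncActor object] + [LocalRecord AsyncActor object] + [LocalRecord]
  take TinyView:  [TinyView LocalRecord AsyncActor object] + [TinyView LocalRecord AsyncActor object] + [LocalRecord AsyncActor object] + [LocalRecord]
  take LocalRecord:  [LocalRecord AsyncActor object] + [LocalRecord AsyncActor object] + [LocalRecord AsyncActor object] + [LocalRecord]
  take AsyncActor:  [AsyncActor object] + [AsyncActor object] + [AsyncActor object]
  take object:  [object] + [object] + [object]
MRO: LazyBlock RemoteEvent FastBlock SmartCache TinyView LocalRecord AsyncActor object
AsyncActor is at position 6; next is object.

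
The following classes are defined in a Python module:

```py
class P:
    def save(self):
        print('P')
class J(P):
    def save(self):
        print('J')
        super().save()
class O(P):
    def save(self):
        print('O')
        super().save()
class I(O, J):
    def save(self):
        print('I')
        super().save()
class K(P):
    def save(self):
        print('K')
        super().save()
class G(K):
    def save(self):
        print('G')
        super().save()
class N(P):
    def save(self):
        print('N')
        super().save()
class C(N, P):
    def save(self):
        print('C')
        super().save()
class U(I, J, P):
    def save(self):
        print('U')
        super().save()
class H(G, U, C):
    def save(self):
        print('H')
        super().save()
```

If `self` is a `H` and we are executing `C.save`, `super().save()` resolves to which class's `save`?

N

L[H] = H + merge(L[G], L[U], L[C], [G U C])
  take G:  [G K P object] + [U I O J P object] + [C N P object] + [G U C]
  take K:  [K P object] + [U I O J P object] + [C N P object] + [U C]
  take U:  [P object] + [U I O J P object] + [C N P object] + [U C]
  take I:  [P object] + [I O J P object] + [C N P object] + [C]
  take O:  [P object] + [O J P object] + [C N P object] + [C]
  take J:  [P object] + [J P object] + [C N P object] + [C]
  take C:  [P object] + [P object] + [C N P object] + [C]
  take N:  [P object] + [P object] + [N P object]
  take P:  [P object] + [P object] + [P object]
  take object:  [object] + [object] + [object]
MRO: H G K U I O J C N P object
super() in C.save on a H instance goes to the class after C in H's MRO: N.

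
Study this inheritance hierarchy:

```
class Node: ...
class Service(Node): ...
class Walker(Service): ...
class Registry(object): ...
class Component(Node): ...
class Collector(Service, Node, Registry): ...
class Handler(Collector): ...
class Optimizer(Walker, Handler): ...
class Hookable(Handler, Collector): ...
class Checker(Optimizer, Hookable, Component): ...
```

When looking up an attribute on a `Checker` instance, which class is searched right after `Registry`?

object

L[Checker] = Checker + merge(L[Optimizer], L[Hookable], L[Component], [Optimizer Hookable Component])
  take Optimizer:  [Optimizer Walker Handler Collector Service Node Registry object] + [Hookable Handler Collector Service Node Registry object] + [Component Node object] + [Optimizer Hookable Component]
  take Walker:  [Walker Handler Collector Service Node Registry object] + [Hookable Handler Collector Service Node Registry object] + [Component Node object] + [Hookable Component]
  take Hookable:  [Handler Collector Service Node Registry object] + [Hookable Handler Collector Service Node Registry object] + [Component Node object] + [Hookable Component]
  take Handler:  [Handler Collector Service Node Registry object] + [Handler Collector Service Node Registry object] + [Component Node object] + [Component]
  take Collector:  [Collector Service Node Registry object] + [Collector Service Node Registry object] + [Component Node object] + [Component]
  take Service:  [Service Node Registry object] + [Service Node Registry object] + [Component Node object] + [Component]
  take Component:  [Node Registry object] + [Node Registry object] + [Component Node object] + [Component]
  take Node:  [Node Registry object] + [Node Registry object] + [Node object]
  take Registry:  [Registry object] + [Registry object] + [object]
  take object:  [object] + [object] + [object]
MRO: Checker Optimizer Walker Hookable Handler Collector Service Component Node Registry object
Registry is at position 9; next is object.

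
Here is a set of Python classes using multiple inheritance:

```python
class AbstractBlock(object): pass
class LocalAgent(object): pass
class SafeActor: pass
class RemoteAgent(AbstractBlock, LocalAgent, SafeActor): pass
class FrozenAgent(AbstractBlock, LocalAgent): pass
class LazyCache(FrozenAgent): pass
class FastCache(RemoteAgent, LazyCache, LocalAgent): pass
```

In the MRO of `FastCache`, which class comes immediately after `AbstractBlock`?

LocalAgent

L[FastCache] = FastCache + merge(L[RemoteAgent], L[LazyCache], L[LocalAgent], [RemoteAgent LazyCache LocalAgent])
  take RemoteAgent:  [RemoteAgent AbstractBlock LocalAgent SafeActor object] + [LazyCache FrozenAgent AbstractBlock LocalAgent object] + [LocalAgent object] + [RemoteAgent LazyCache LocalAgent]
  take LazyCache:  [AbstractBlock LocalAgent SafeActor object] + [LazyCache FrozenAgent AbstractBlock LocalAgent object] + [LocalAgent object] + [LazyCache LocalAgent]
  take FrozenAgent:  [AbstractBlock LocalAgent SafeActor object] + [FrozenAgent AbstractBlock LocalAgent object] + [LocalAgent object] + [LocalAgent]
  take AbstractBlock:  [AbstractBlock LocalAgent SafeActor object] + [AbstractBlock LocalAgent object] + [LocalAgent object] + [LocalAgent]
  take LocalAgent:  [LocalAgent SafeActor object] + [LocalAgent object] + [LocalAgent object] + [LocalAgent]
  take SafeActor:  [SafeActor object] + [object] + [object]
  take object:  [object] + [object] + [object]
MRO: FastCache RemoteAgent LazyCache FrozenAgent AbstractBlock LocalAgent SafeActor object
AbstractBlock is at position 4; next is LocalAgent.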